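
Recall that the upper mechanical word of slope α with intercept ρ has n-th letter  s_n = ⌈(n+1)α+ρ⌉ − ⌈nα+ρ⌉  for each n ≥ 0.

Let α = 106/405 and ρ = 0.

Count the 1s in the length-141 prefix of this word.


37

#1s = Σ_{n=0}^{140} s_n = Σ_{n=0}^{140} (⌈(n+1)α+ρ⌉ − ⌈nα+ρ⌉)
the sum telescopes: every ⌈nα+ρ⌉ with 0 < n < 141 appears once with + and once with −, leaving ⌈141α+ρ⌉ − ⌈0·α+ρ⌉
141α + ρ = (141·106) / 405 = 14946/405
ρ = 0/405
⌈14946/405⌉ = 37,  ⌈0/405⌉ = 0
#1s = 37 − 0 = 37


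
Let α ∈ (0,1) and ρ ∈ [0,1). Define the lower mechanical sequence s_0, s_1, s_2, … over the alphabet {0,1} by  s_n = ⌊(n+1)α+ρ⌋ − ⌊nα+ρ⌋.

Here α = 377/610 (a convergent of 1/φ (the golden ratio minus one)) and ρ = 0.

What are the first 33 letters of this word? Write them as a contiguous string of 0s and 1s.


010110101101101011010110110101101

n=0: ⌊(1·377)/610⌋ − ⌊(0·377)/610⌋ = ⌊377/610⌋ − ⌊0/610⌋ = 0 − 0 = 0
n=1: ⌊(2·377)/610⌋ − ⌊(1·377)/610⌋ = ⌊754/610⌋ − ⌊377/610⌋ = 1 − 0 = 1
n=2: ⌊(3·377)/610⌋ − ⌊(2·377)/610⌋ = ⌊1131/610⌋ − ⌊754/610⌋ = 1 − 1 = 0
n=3: ⌊(4·377)/610⌋ − ⌊(3·377)/610⌋ = ⌊1508/610⌋ − ⌊1131/610⌋ = 2 − 1 = 1
n=4: ⌊(5·377)/610⌋ − ⌊(4·377)/610⌋ = ⌊1885/610⌋ − ⌊1508/610⌋ = 3 − 2 = 1
n=5: ⌊(6·377)/610⌋ − ⌊(5·377)/610⌋ = ⌊2262/610⌋ − ⌊1885/610⌋ = 3 − 3 = 0
n=6: ⌊(7·377)/610⌋ − ⌊(6·377)/610⌋ = ⌊2639/610⌋ − ⌊2262/610⌋ = 4 − 3 = 1
n=7: ⌊(8·377)/610⌋ − ⌊(7·377)/610⌋ = ⌊3016/610⌋ − ⌊2639/610⌋ = 4 − 4 = 0
n=8: ⌊(9·377)/610⌋ − ⌊(8·377)/610⌋ = ⌊3393/610⌋ − ⌊3016/610⌋ = 5 − 4 = 1
n=9: ⌊(10·377)/610⌋ − ⌊(9·377)/610⌋ = ⌊3770/610⌋ − ⌊3393/610⌋ = 6 − 5 = 1
n=10: ⌊(11·377)/610⌋ − ⌊(10·377)/610⌋ = ⌊4147/610⌋ − ⌊3770/610⌋ = 6 − 6 = 0
n=11: ⌊(12·377)/610⌋ − ⌊(11·377)/610⌋ = ⌊4524/610⌋ − ⌊4147/610⌋ = 7 − 6 = 1
n=12: ⌊(13·377)/610⌋ − ⌊(12·377)/610⌋ = ⌊4901/610⌋ − ⌊4524/610⌋ = 8 − 7 = 1
n=13: ⌊(14·377)/610⌋ − ⌊(13·377)/610⌋ = ⌊5278/610⌋ − ⌊4901/610⌋ = 8 − 8 = 0
n=14: ⌊(15·377)/610⌋ − ⌊(14·377)/610⌋ = ⌊5655/610⌋ − ⌊5278/610⌋ = 9 − 8 = 1
n=15: ⌊(16·377)/610⌋ − ⌊(15·377)/610⌋ = ⌊6032/610⌋ − ⌊5655/610⌋ = 9 − 9 = 0
n=16: ⌊(17·377)/610⌋ − ⌊(16·377)/610⌋ = ⌊6409/610⌋ − ⌊6032/610⌋ = 10 − 9 = 1
n=17: ⌊(18·377)/610⌋ − ⌊(17·377)/610⌋ = ⌊6786/610⌋ − ⌊6409/610⌋ = 11 − 10 = 1
n=18: ⌊(19·377)/610⌋ − ⌊(18·377)/610⌋ = ⌊7163/610⌋ − ⌊6786/610⌋ = 11 − 11 = 0
n=19: ⌊(20·377)/610⌋ − ⌊(19·377)/610⌋ = ⌊7540/610⌋ − ⌊7163/610⌋ = 12 − 11 = 1
n=20: ⌊(21·377)/610⌋ − ⌊(20·377)/610⌋ = ⌊7917/610⌋ − ⌊7540/610⌋ = 12 − 12 = 0
n=21: ⌊(22·377)/610⌋ − ⌊(21·377)/610⌋ = ⌊8294/610⌋ − ⌊7917/610⌋ = 13 − 12 = 1
n=22: ⌊(23·377)/610⌋ − ⌊(22·377)/610⌋ = ⌊8671/610⌋ − ⌊8294/610⌋ = 14 − 13 = 1
n=23: ⌊(24·377)/610⌋ − ⌊(23·377)/610⌋ = ⌊9048/610⌋ − ⌊8671/610⌋ = 14 − 14 = 0
n=24: ⌊(25·377)/610⌋ − ⌊(24·377)/610⌋ = ⌊9425/610⌋ − ⌊9048/610⌋ = 15 − 14 = 1
n=25: ⌊(26·377)/610⌋ − ⌊(25·377)/610⌋ = ⌊9802/610⌋ − ⌊9425/610⌋ = 16 − 15 = 1
n=26: ⌊(27·377)/610⌋ − ⌊(26·377)/610⌋ = ⌊10179/610⌋ − ⌊9802/610⌋ = 16 − 16 = 0
n=27: ⌊(28·377)/610⌋ − ⌊(27·377)/610⌋ = ⌊10556/610⌋ − ⌊10179/610⌋ = 17 − 16 = 1
n=28: ⌊(29·377)/610⌋ − ⌊(28·377)/610⌋ = ⌊10933/610⌋ − ⌊10556/610⌋ = 17 − 17 = 0
n=29: ⌊(30·377)/610⌋ − ⌊(29·377)/610⌋ = ⌊11310/610⌋ − ⌊10933/610⌋ = 18 − 17 = 1
n=30: ⌊(31·377)/610⌋ − ⌊(30·377)/610⌋ = ⌊11687/610⌋ − ⌊11310/610⌋ = 19 − 18 = 1
n=31: ⌊(32·377)/610⌋ − ⌊(31·377)/610⌋ = ⌊12064/610⌋ − ⌊11687/610⌋ = 19 − 19 = 0
n=32: ⌊(33·377)/610⌋ − ⌊(32·377)/610⌋ = ⌊12441/610⌋ − ⌊12064/610⌋ = 20 − 19 = 1


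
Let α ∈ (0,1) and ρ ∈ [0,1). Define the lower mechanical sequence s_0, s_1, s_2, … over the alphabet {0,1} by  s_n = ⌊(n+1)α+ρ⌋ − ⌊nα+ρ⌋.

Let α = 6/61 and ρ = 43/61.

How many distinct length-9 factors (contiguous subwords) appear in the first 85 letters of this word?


t_n = ⌊(n·6+43)/61⌋ for n = 0 … 85:
  n=0…9: ⌊43/61⌋=0 ⌊49/61⌋=0 ⌊55/61⌋=0 ⌊61/61⌋=1 ⌊67/61⌋=1 ⌊73/61⌋=1 ⌊79/61⌋=1 ⌊85/61⌋=1 ⌊91/61⌋=1 ⌊97/61⌋=1
  n=10…19: ⌊103/61⌋=1 ⌊109/61⌋=1 ⌊115/61⌋=1 ⌊121/61⌋=1 ⌊127/61⌋=2 ⌊133/61⌋=2 ⌊139/61⌋=2 ⌊145/61⌋=2 ⌊151/61⌋=2 ⌊157/61⌋=2
  n=20…29: ⌊163/61⌋=2 ⌊169/61⌋=2 ⌊175/61⌋=2 ⌊181/61⌋=2 ⌊187/61⌋=3 ⌊193/61⌋=3 ⌊199/61⌋=3 ⌊205/61⌋=3 ⌊211/61⌋=3 ⌊217/61⌋=3
  n=30…39: ⌊223/61⌋=3 ⌊229/61⌋=3 ⌊235/61⌋=3 ⌊241/61⌋=3 ⌊247/61⌋=4 ⌊253/61⌋=4 ⌊259/61⌋=4 ⌊265/61⌋=4 ⌊271/61⌋=4 ⌊277/61⌋=4
  n=40…49: ⌊283/61⌋=4 ⌊289/61⌋=4 ⌊295/61⌋=4 ⌊301/61⌋=4 ⌊307/61⌋=5 ⌊313/61⌋=5 ⌊319/61⌋=5 ⌊325/61⌋=5 ⌊331/61⌋=5 ⌊337/61⌋=5
  n=50…59: ⌊343/61⌋=5 ⌊349/61⌋=5 ⌊355/61⌋=5 ⌊361/61⌋=5 ⌊367/61⌋=6 ⌊373/61⌋=6 ⌊379/61⌋=6 ⌊385/61⌋=6 ⌊391/61⌋=6 ⌊397/61⌋=6
  n=60…69: ⌊403/61⌋=6 ⌊409/61⌋=6 ⌊415/61⌋=6 ⌊421/61⌋=6 ⌊427/61⌋=7 ⌊433/61⌋=7 ⌊439/61⌋=7 ⌊445/61⌋=7 ⌊451/61⌋=7 ⌊457/61⌋=7
  n=70…79: ⌊463/61⌋=7 ⌊469/61⌋=7 ⌊475/61⌋=7 ⌊481/61⌋=7 ⌊487/61⌋=7 ⌊493/61⌋=8 ⌊499/61⌋=8 ⌊505/61⌋=8 ⌊511/61⌋=8 ⌊517/61⌋=8
  n=80…85: ⌊523/61⌋=8 ⌊529/61⌋=8 ⌊535/61⌋=8 ⌊541/61⌋=8 ⌊547/61⌋=8 ⌊553/61⌋=9
s_n = t_(n+1) − t_n for n = 0 … 84 gives
prefix = 0010000000000100000000010000000001000000000100000000010000000001000000000010000000001
slide a length-9 window over [0..8] … [76..84] (77 windows); first occurrence of each distinct factor:
  [  0..  8] 001000000
  [  1..  9] 010000000
  [  2.. 10] 100000000
  [  3.. 11] 000000000
  [  5.. 13] 000000001
  [  6.. 14] 000000010
  [  7.. 15] 000000100
  [  8.. 16] 000001000
  [  9.. 17] 000010000
  [ 10.. 18] 000100000
  (the other 67 windows repeat one of these)
distinct factors: {000000000, 000000001, 000000010, 000000100, 000001000, 000010000, 000100000, 001000000, 010000000, 100000000}
count = 10  (Sturmian bound for length 9 is 10)

10


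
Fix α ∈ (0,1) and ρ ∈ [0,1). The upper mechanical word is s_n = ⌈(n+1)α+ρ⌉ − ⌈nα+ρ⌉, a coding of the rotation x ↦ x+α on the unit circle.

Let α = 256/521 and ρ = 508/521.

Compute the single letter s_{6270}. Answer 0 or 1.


1

(n+1)α + ρ = (6271·256 + 508) / 521 = 1605884/521
nα + ρ     = (6270·256 + 508) / 521 = 1605628/521
⌈1605884/521⌉ = 3083,  ⌈1605628/521⌉ = 3082
s_{6270} = 3083 − 3082 = 1


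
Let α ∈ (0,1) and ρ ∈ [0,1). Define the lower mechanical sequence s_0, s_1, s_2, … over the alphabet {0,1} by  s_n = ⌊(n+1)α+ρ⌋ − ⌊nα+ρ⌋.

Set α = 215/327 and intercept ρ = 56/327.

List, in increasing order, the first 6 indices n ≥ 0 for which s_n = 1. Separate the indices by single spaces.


n=0: ⌊271/327⌋−⌊56/327⌋ = 0−0 = 0
n=1: ⌊486/327⌋−⌊271/327⌋ = 1−0 = 1  ← one
n=2: ⌊701/327⌋−⌊486/327⌋ = 2−1 = 1  ← one
n=3: ⌊916/327⌋−⌊701/327⌋ = 2−2 = 0
n=4: ⌊1131/327⌋−⌊916/327⌋ = 3−2 = 1  ← one
n=5: ⌊1346/327⌋−⌊1131/327⌋ = 4−3 = 1  ← one
n=6: ⌊1561/327⌋−⌊1346/327⌋ = 4−4 = 0
n=7: ⌊1776/327⌋−⌊1561/327⌋ = 5−4 = 1  ← one
n=8: ⌊1991/327⌋−⌊1776/327⌋ = 6−5 = 1  ← one
positions of the first 6 ones: 1 2 4 5 7 8

1 2 4 5 7 8


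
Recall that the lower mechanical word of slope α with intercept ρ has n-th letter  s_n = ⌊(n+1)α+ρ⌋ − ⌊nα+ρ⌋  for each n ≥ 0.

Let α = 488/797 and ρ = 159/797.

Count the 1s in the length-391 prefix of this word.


239

#1s = Σ_{n=0}^{390} s_n = Σ_{n=0}^{390} (⌊(n+1)α+ρ⌋ − ⌊nα+ρ⌋)
the sum telescopes: every ⌊nα+ρ⌋ with 0 < n < 391 appears once with + and once with −, leaving ⌊391α+ρ⌋ − ⌊0·α+ρ⌋
391α + ρ = (391·488 + 159) / 797 = 190967/797
ρ = 159/797
⌊190967/797⌋ = 239,  ⌊159/797⌋ = 0
#1s = 239 − 0 = 239


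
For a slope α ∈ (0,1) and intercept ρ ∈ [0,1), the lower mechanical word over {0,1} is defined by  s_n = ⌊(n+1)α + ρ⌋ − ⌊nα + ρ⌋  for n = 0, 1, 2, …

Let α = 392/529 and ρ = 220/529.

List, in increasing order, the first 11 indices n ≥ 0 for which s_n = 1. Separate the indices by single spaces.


0 2 3 4 6 7 8 10 11 12 14

n=0: ⌊612/529⌋−⌊220/529⌋ = 1−0 = 1  ← one
n=1: ⌊1004/529⌋−⌊612/529⌋ = 1−1 = 0
n=2: ⌊1396/529⌋−⌊1004/529⌋ = 2−1 = 1  ← one
n=3: ⌊1788/529⌋−⌊1396/529⌋ = 3−2 = 1  ← one
n=4: ⌊2180/529⌋−⌊1788/529⌋ = 4−3 = 1  ← one
n=5: ⌊2572/529⌋−⌊2180/529⌋ = 4−4 = 0
n=6: ⌊2964/529⌋−⌊2572/529⌋ = 5−4 = 1  ← one
n=7: ⌊3356/529⌋−⌊2964/529⌋ = 6−5 = 1  ← one
n=8: ⌊3748/529⌋−⌊3356/529⌋ = 7−6 = 1  ← one
n=9: ⌊4140/529⌋−⌊3748/529⌋ = 7−7 = 0
n=10: ⌊4532/529⌋−⌊4140/529⌋ = 8−7 = 1  ← one
n=11: ⌊4924/529⌋−⌊4532/529⌋ = 9−8 = 1  ← one
n=12: ⌊5316/529⌋−⌊4924/529⌋ = 10−9 = 1  ← one
n=13: ⌊5708/529⌋−⌊5316/529⌋ = 10−10 = 0
n=14: ⌊6100/529⌋−⌊5708/529⌋ = 11−10 = 1  ← one
positions of the first 11 ones: 0 2 3 4 6 7 8 10 11 12 14


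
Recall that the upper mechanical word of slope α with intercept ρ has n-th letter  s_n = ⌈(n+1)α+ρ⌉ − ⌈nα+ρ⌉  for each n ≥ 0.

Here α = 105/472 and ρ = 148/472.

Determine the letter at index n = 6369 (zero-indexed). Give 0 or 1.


0

(n+1)α + ρ = (6370·105 + 148) / 472 = 668998/472
nα + ρ     = (6369·105 + 148) / 472 = 668893/472
⌈668998/472⌉ = 1418,  ⌈668893/472⌉ = 1418
s_{6369} = 1418 − 1418 = 0


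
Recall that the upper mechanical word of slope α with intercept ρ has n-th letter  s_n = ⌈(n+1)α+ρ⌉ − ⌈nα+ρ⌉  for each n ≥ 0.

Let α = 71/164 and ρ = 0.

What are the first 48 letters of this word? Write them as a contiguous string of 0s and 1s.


101010100101010010101001010100101010100101010010

n=0: ⌈(1·71)/164⌉ − ⌈(0·71)/164⌉ = ⌈71/164⌉ − ⌈0/164⌉ = 1 − 0 = 1
n=1: ⌈(2·71)/164⌉ − ⌈(1·71)/164⌉ = ⌈142/164⌉ − ⌈71/164⌉ = 1 − 1 = 0
n=2: ⌈(3·71)/164⌉ − ⌈(2·71)/164⌉ = ⌈213/164⌉ − ⌈142/164⌉ = 2 − 1 = 1
n=3: ⌈(4·71)/164⌉ − ⌈(3·71)/164⌉ = ⌈284/164⌉ − ⌈213/164⌉ = 2 − 2 = 0
n=4: ⌈(5·71)/164⌉ − ⌈(4·71)/164⌉ = ⌈355/164⌉ − ⌈284/164⌉ = 3 − 2 = 1
n=5: ⌈(6·71)/164⌉ − ⌈(5·71)/164⌉ = ⌈426/164⌉ − ⌈355/164⌉ = 3 − 3 = 0
n=6: ⌈(7·71)/164⌉ − ⌈(6·71)/164⌉ = ⌈497/164⌉ − ⌈426/164⌉ = 4 − 3 = 1
n=7: ⌈(8·71)/164⌉ − ⌈(7·71)/164⌉ = ⌈568/164⌉ − ⌈497/164⌉ = 4 − 4 = 0
n=8: ⌈(9·71)/164⌉ − ⌈(8·71)/164⌉ = ⌈639/164⌉ − ⌈568/164⌉ = 4 − 4 = 0
n=9: ⌈(10·71)/164⌉ − ⌈(9·71)/164⌉ = ⌈710/164⌉ − ⌈639/164⌉ = 5 − 4 = 1
n=10: ⌈(11·71)/164⌉ − ⌈(10·71)/164⌉ = ⌈781/164⌉ − ⌈710/164⌉ = 5 − 5 = 0
n=11: ⌈(12·71)/164⌉ − ⌈(11·71)/164⌉ = ⌈852/164⌉ − ⌈781/164⌉ = 6 − 5 = 1
n=12: ⌈(13·71)/164⌉ − ⌈(12·71)/164⌉ = ⌈923/164⌉ − ⌈852/164⌉ = 6 − 6 = 0
n=13: ⌈(14·71)/164⌉ − ⌈(13·71)/164⌉ = ⌈994/164⌉ − ⌈923/164⌉ = 7 − 6 = 1
n=14: ⌈(15·71)/164⌉ − ⌈(14·71)/164⌉ = ⌈1065/164⌉ − ⌈994/164⌉ = 7 − 7 = 0
n=15: ⌈(16·71)/164⌉ − ⌈(15·71)/164⌉ = ⌈1136/164⌉ − ⌈1065/164⌉ = 7 − 7 = 0
n=16: ⌈(17·71)/164⌉ − ⌈(16·71)/164⌉ = ⌈1207/164⌉ − ⌈1136/164⌉ = 8 − 7 = 1
n=17: ⌈(18·71)/164⌉ − ⌈(17·71)/164⌉ = ⌈1278/164⌉ − ⌈1207/164⌉ = 8 − 8 = 0
n=18: ⌈(19·71)/164⌉ − ⌈(18·71)/164⌉ = ⌈1349/164⌉ − ⌈1278/164⌉ = 9 − 8 = 1
n=19: ⌈(20·71)/164⌉ − ⌈(19·71)/164⌉ = ⌈1420/164⌉ − ⌈1349/164⌉ = 9 − 9 = 0
n=20: ⌈(21·71)/164⌉ − ⌈(20·71)/164⌉ = ⌈1491/164⌉ − ⌈1420/164⌉ = 10 − 9 = 1
n=21: ⌈(22·71)/164⌉ − ⌈(21·71)/164⌉ = ⌈1562/164⌉ − ⌈1491/164⌉ = 10 − 10 = 0
n=22: ⌈(23·71)/164⌉ − ⌈(22·71)/164⌉ = ⌈1633/164⌉ − ⌈1562/164⌉ = 10 − 10 = 0
n=23: ⌈(24·71)/164⌉ − ⌈(23·71)/164⌉ = ⌈1704/164⌉ − ⌈1633/164⌉ = 11 − 10 = 1
n=24: ⌈(25·71)/164⌉ − ⌈(24·71)/164⌉ = ⌈1775/164⌉ − ⌈1704/164⌉ = 11 − 11 = 0
n=25: ⌈(26·71)/164⌉ − ⌈(25·71)/164⌉ = ⌈1846/164⌉ − ⌈1775/164⌉ = 12 − 11 = 1
n=26: ⌈(27·71)/164⌉ − ⌈(26·71)/164⌉ = ⌈1917/164⌉ − ⌈1846/164⌉ = 12 − 12 = 0
n=27: ⌈(28·71)/164⌉ − ⌈(27·71)/164⌉ = ⌈1988/164⌉ − ⌈1917/164⌉ = 13 − 12 = 1
n=28: ⌈(29·71)/164⌉ − ⌈(28·71)/164⌉ = ⌈2059/164⌉ − ⌈1988/164⌉ = 13 − 13 = 0
n=29: ⌈(30·71)/164⌉ − ⌈(29·71)/164⌉ = ⌈2130/164⌉ − ⌈2059/164⌉ = 13 − 13 = 0
n=30: ⌈(31·71)/164⌉ − ⌈(30·71)/164⌉ = ⌈2201/164⌉ − ⌈2130/164⌉ = 14 − 13 = 1
n=31: ⌈(32·71)/164⌉ − ⌈(31·71)/164⌉ = ⌈2272/164⌉ − ⌈2201/164⌉ = 14 − 14 = 0
n=32: ⌈(33·71)/164⌉ − ⌈(32·71)/164⌉ = ⌈2343/164⌉ − ⌈2272/164⌉ = 15 − 14 = 1
n=33: ⌈(34·71)/164⌉ − ⌈(33·71)/164⌉ = ⌈2414/164⌉ − ⌈2343/164⌉ = 15 − 15 = 0
n=34: ⌈(35·71)/164⌉ − ⌈(34·71)/164⌉ = ⌈2485/164⌉ − ⌈2414/164⌉ = 16 − 15 = 1
n=35: ⌈(36·71)/164⌉ − ⌈(35·71)/164⌉ = ⌈2556/164⌉ − ⌈2485/164⌉ = 16 − 16 = 0
n=36: ⌈(37·71)/164⌉ − ⌈(36·71)/164⌉ = ⌈2627/164⌉ − ⌈2556/164⌉ = 17 − 16 = 1
n=37: ⌈(38·71)/164⌉ − ⌈(37·71)/164⌉ = ⌈2698/164⌉ − ⌈2627/164⌉ = 17 − 17 = 0
n=38: ⌈(39·71)/164⌉ − ⌈(38·71)/164⌉ = ⌈2769/164⌉ − ⌈2698/164⌉ = 17 − 17 = 0
n=39: ⌈(40·71)/164⌉ − ⌈(39·71)/164⌉ = ⌈2840/164⌉ − ⌈2769/164⌉ = 18 − 17 = 1
n=40: ⌈(41·71)/164⌉ − ⌈(40·71)/164⌉ = ⌈2911/164⌉ − ⌈2840/164⌉ = 18 − 18 = 0
n=41: ⌈(42·71)/164⌉ − ⌈(41·71)/164⌉ = ⌈2982/164⌉ − ⌈2911/164⌉ = 19 − 18 = 1
n=42: ⌈(43·71)/164⌉ − ⌈(42·71)/164⌉ = ⌈3053/164⌉ − ⌈2982/164⌉ = 19 − 19 = 0
n=43: ⌈(44·71)/164⌉ − ⌈(43·71)/164⌉ = ⌈3124/164⌉ − ⌈3053/164⌉ = 20 − 19 = 1
n=44: ⌈(45·71)/164⌉ − ⌈(44·71)/164⌉ = ⌈3195/164⌉ − ⌈3124/164⌉ = 20 − 20 = 0
n=45: ⌈(46·71)/164⌉ − ⌈(45·71)/164⌉ = ⌈3266/164⌉ − ⌈3195/164⌉ = 20 − 20 = 0
n=46: ⌈(47·71)/164⌉ − ⌈(46·71)/164⌉ = ⌈3337/164⌉ − ⌈3266/164⌉ = 21 − 20 = 1
n=47: ⌈(48·71)/164⌉ − ⌈(47·71)/164⌉ = ⌈3408/164⌉ − ⌈3337/164⌉ = 21 − 21 = 0


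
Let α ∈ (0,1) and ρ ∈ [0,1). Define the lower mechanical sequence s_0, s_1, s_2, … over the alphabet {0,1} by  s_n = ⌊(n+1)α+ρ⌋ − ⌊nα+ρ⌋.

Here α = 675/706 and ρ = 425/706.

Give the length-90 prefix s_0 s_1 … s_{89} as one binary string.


n=0: ⌊(1·675+425)/706⌋ − ⌊(0·675+425)/706⌋ = ⌊1100/706⌋ − ⌊425/706⌋ = 1 − 0 = 1
n=1: ⌊(2·675+425)/706⌋ − ⌊(1·675+425)/706⌋ = ⌊1775/706⌋ − ⌊1100/706⌋ = 2 − 1 = 1
n=2: ⌊(3·675+425)/706⌋ − ⌊(2·675+425)/706⌋ = ⌊2450/706⌋ − ⌊1775/706⌋ = 3 − 2 = 1
n=3: ⌊(4·675+425)/706⌋ − ⌊(3·675+425)/706⌋ = ⌊3125/706⌋ − ⌊2450/706⌋ = 4 − 3 = 1
n=4: ⌊(5·675+425)/706⌋ − ⌊(4·675+425)/706⌋ = ⌊3800/706⌋ − ⌊3125/706⌋ = 5 − 4 = 1
n=5: ⌊(6·675+425)/706⌋ − ⌊(5·675+425)/706⌋ = ⌊4475/706⌋ − ⌊3800/706⌋ = 6 − 5 = 1
n=6: ⌊(7·675+425)/706⌋ − ⌊(6·675+425)/706⌋ = ⌊5150/706⌋ − ⌊4475/706⌋ = 7 − 6 = 1
n=7: ⌊(8·675+425)/706⌋ − ⌊(7·675+425)/706⌋ = ⌊5825/706⌋ − ⌊5150/706⌋ = 8 − 7 = 1
n=8: ⌊(9·675+425)/706⌋ − ⌊(8·675+425)/706⌋ = ⌊6500/706⌋ − ⌊5825/706⌋ = 9 − 8 = 1
n=9: ⌊(10·675+425)/706⌋ − ⌊(9·675+425)/706⌋ = ⌊7175/706⌋ − ⌊6500/706⌋ = 10 − 9 = 1
n=10: ⌊(11·675+425)/706⌋ − ⌊(10·675+425)/706⌋ = ⌊7850/706⌋ − ⌊7175/706⌋ = 11 − 10 = 1
n=11: ⌊(12·675+425)/706⌋ − ⌊(11·675+425)/706⌋ = ⌊8525/706⌋ − ⌊7850/706⌋ = 12 − 11 = 1
n=12: ⌊(13·675+425)/706⌋ − ⌊(12·675+425)/706⌋ = ⌊9200/706⌋ − ⌊8525/706⌋ = 13 − 12 = 1
n=13: ⌊(14·675+425)/706⌋ − ⌊(13·675+425)/706⌋ = ⌊9875/706⌋ − ⌊9200/706⌋ = 13 − 13 = 0
n=14: ⌊(15·675+425)/706⌋ − ⌊(14·675+425)/706⌋ = ⌊10550/706⌋ − ⌊9875/706⌋ = 14 − 13 = 1
n=15: ⌊(16·675+425)/706⌋ − ⌊(15·675+425)/706⌋ = ⌊11225/706⌋ − ⌊10550/706⌋ = 15 − 14 = 1
n=16: ⌊(17·675+425)/706⌋ − ⌊(16·675+425)/706⌋ = ⌊11900/706⌋ − ⌊11225/706⌋ = 16 − 15 = 1
n=17: ⌊(18·675+425)/706⌋ − ⌊(17·675+425)/706⌋ = ⌊12575/706⌋ − ⌊11900/706⌋ = 17 − 16 = 1
n=18: ⌊(19·675+425)/706⌋ − ⌊(18·675+425)/706⌋ = ⌊13250/706⌋ − ⌊12575/706⌋ = 18 − 17 = 1
n=19: ⌊(20·675+425)/706⌋ − ⌊(19·675+425)/706⌋ = ⌊13925/706⌋ − ⌊13250/706⌋ = 19 − 18 = 1
n=20: ⌊(21·675+425)/706⌋ − ⌊(20·675+425)/706⌋ = ⌊14600/706⌋ − ⌊13925/706⌋ = 20 − 19 = 1
n=21: ⌊(22·675+425)/706⌋ − ⌊(21·675+425)/706⌋ = ⌊15275/706⌋ − ⌊14600/706⌋ = 21 − 20 = 1
n=22: ⌊(23·675+425)/706⌋ − ⌊(22·675+425)/706⌋ = ⌊15950/706⌋ − ⌊15275/706⌋ = 22 − 21 = 1
n=23: ⌊(24·675+425)/706⌋ − ⌊(23·675+425)/706⌋ = ⌊16625/706⌋ − ⌊15950/706⌋ = 23 − 22 = 1
n=24: ⌊(25·675+425)/706⌋ − ⌊(24·675+425)/706⌋ = ⌊17300/706⌋ − ⌊16625/706⌋ = 24 − 23 = 1
n=25: ⌊(26·675+425)/706⌋ − ⌊(25·675+425)/706⌋ = ⌊17975/706⌋ − ⌊17300/706⌋ = 25 − 24 = 1
n=26: ⌊(27·675+425)/706⌋ − ⌊(26·675+425)/706⌋ = ⌊18650/706⌋ − ⌊17975/706⌋ = 26 − 25 = 1
n=27: ⌊(28·675+425)/706⌋ − ⌊(27·675+425)/706⌋ = ⌊19325/706⌋ − ⌊18650/706⌋ = 27 − 26 = 1
n=28: ⌊(29·675+425)/706⌋ − ⌊(28·675+425)/706⌋ = ⌊20000/706⌋ − ⌊19325/706⌋ = 28 − 27 = 1
n=29: ⌊(30·675+425)/706⌋ − ⌊(29·675+425)/706⌋ = ⌊20675/706⌋ − ⌊20000/706⌋ = 29 − 28 = 1
n=30: ⌊(31·675+425)/706⌋ − ⌊(30·675+425)/706⌋ = ⌊21350/706⌋ − ⌊20675/706⌋ = 30 − 29 = 1
n=31: ⌊(32·675+425)/706⌋ − ⌊(31·675+425)/706⌋ = ⌊22025/706⌋ − ⌊21350/706⌋ = 31 − 30 = 1
n=32: ⌊(33·675+425)/706⌋ − ⌊(32·675+425)/706⌋ = ⌊22700/706⌋ − ⌊22025/706⌋ = 32 − 31 = 1
n=33: ⌊(34·675+425)/706⌋ − ⌊(33·675+425)/706⌋ = ⌊23375/706⌋ − ⌊22700/706⌋ = 33 − 32 = 1
n=34: ⌊(35·675+425)/706⌋ − ⌊(34·675+425)/706⌋ = ⌊24050/706⌋ − ⌊23375/706⌋ = 34 − 33 = 1
n=35: ⌊(36·675+425)/706⌋ − ⌊(35·675+425)/706⌋ = ⌊24725/706⌋ − ⌊24050/706⌋ = 35 − 34 = 1
n=36: ⌊(37·675+425)/706⌋ − ⌊(36·675+425)/706⌋ = ⌊25400/706⌋ − ⌊24725/706⌋ = 35 − 35 = 0
n=37: ⌊(38·675+425)/706⌋ − ⌊(37·675+425)/706⌋ = ⌊26075/706⌋ − ⌊25400/706⌋ = 36 − 35 = 1
n=38: ⌊(39·675+425)/706⌋ − ⌊(38·675+425)/706⌋ = ⌊26750/706⌋ − ⌊26075/706⌋ = 37 − 36 = 1
n=39: ⌊(40·675+425)/706⌋ − ⌊(39·675+425)/706⌋ = ⌊27425/706⌋ − ⌊26750/706⌋ = 38 − 37 = 1
n=40: ⌊(41·675+425)/706⌋ − ⌊(40·675+425)/706⌋ = ⌊28100/706⌋ − ⌊27425/706⌋ = 39 − 38 = 1
n=41: ⌊(42·675+425)/706⌋ − ⌊(41·675+425)/706⌋ = ⌊28775/706⌋ − ⌊28100/706⌋ = 40 − 39 = 1
n=42: ⌊(43·675+425)/706⌋ − ⌊(42·675+425)/706⌋ = ⌊29450/706⌋ − ⌊28775/706⌋ = 41 − 40 = 1
n=43: ⌊(44·675+425)/706⌋ − ⌊(43·675+425)/706⌋ = ⌊30125/706⌋ − ⌊29450/706⌋ = 42 − 41 = 1
n=44: ⌊(45·675+425)/706⌋ − ⌊(44·675+425)/706⌋ = ⌊30800/706⌋ − ⌊30125/706⌋ = 43 − 42 = 1
n=45: ⌊(46·675+425)/706⌋ − ⌊(45·675+425)/706⌋ = ⌊31475/706⌋ − ⌊30800/706⌋ = 44 − 43 = 1
n=46: ⌊(47·675+425)/706⌋ − ⌊(46·675+425)/706⌋ = ⌊32150/706⌋ − ⌊31475/706⌋ = 45 − 44 = 1
n=47: ⌊(48·675+425)/706⌋ − ⌊(47·675+425)/706⌋ = ⌊32825/706⌋ − ⌊32150/706⌋ = 46 − 45 = 1
n=48: ⌊(49·675+425)/706⌋ − ⌊(48·675+425)/706⌋ = ⌊33500/706⌋ − ⌊32825/706⌋ = 47 − 46 = 1
n=49: ⌊(50·675+425)/706⌋ − ⌊(49·675+425)/706⌋ = ⌊34175/706⌋ − ⌊33500/706⌋ = 48 − 47 = 1
n=50: ⌊(51·675+425)/706⌋ − ⌊(50·675+425)/706⌋ = ⌊34850/706⌋ − ⌊34175/706⌋ = 49 − 48 = 1
n=51: ⌊(52·675+425)/706⌋ − ⌊(51·675+425)/706⌋ = ⌊35525/706⌋ − ⌊34850/706⌋ = 50 − 49 = 1
n=52: ⌊(53·675+425)/706⌋ − ⌊(52·675+425)/706⌋ = ⌊36200/706⌋ − ⌊35525/706⌋ = 51 − 50 = 1
n=53: ⌊(54·675+425)/706⌋ − ⌊(53·675+425)/706⌋ = ⌊36875/706⌋ − ⌊36200/706⌋ = 52 − 51 = 1
n=54: ⌊(55·675+425)/706⌋ − ⌊(54·675+425)/706⌋ = ⌊37550/706⌋ − ⌊36875/706⌋ = 53 − 52 = 1
n=55: ⌊(56·675+425)/706⌋ − ⌊(55·675+425)/706⌋ = ⌊38225/706⌋ − ⌊37550/706⌋ = 54 − 53 = 1
n=56: ⌊(57·675+425)/706⌋ − ⌊(56·675+425)/706⌋ = ⌊38900/706⌋ − ⌊38225/706⌋ = 55 − 54 = 1
n=57: ⌊(58·675+425)/706⌋ − ⌊(57·675+425)/706⌋ = ⌊39575/706⌋ − ⌊38900/706⌋ = 56 − 55 = 1
n=58: ⌊(59·675+425)/706⌋ − ⌊(58·675+425)/706⌋ = ⌊40250/706⌋ − ⌊39575/706⌋ = 57 − 56 = 1
n=59: ⌊(60·675+425)/706⌋ − ⌊(59·675+425)/706⌋ = ⌊40925/706⌋ − ⌊40250/706⌋ = 57 − 57 = 0
n=60: ⌊(61·675+425)/706⌋ − ⌊(60·675+425)/706⌋ = ⌊41600/706⌋ − ⌊40925/706⌋ = 58 − 57 = 1
n=61: ⌊(62·675+425)/706⌋ − ⌊(61·675+425)/706⌋ = ⌊42275/706⌋ − ⌊41600/706⌋ = 59 − 58 = 1
n=62: ⌊(63·675+425)/706⌋ − ⌊(62·675+425)/706⌋ = ⌊42950/706⌋ − ⌊42275/706⌋ = 60 − 59 = 1
n=63: ⌊(64·675+425)/706⌋ − ⌊(63·675+425)/706⌋ = ⌊43625/706⌋ − ⌊42950/706⌋ = 61 − 60 = 1
n=64: ⌊(65·675+425)/706⌋ − ⌊(64·675+425)/706⌋ = ⌊44300/706⌋ − ⌊43625/706⌋ = 62 − 61 = 1
n=65: ⌊(66·675+425)/706⌋ − ⌊(65·675+425)/706⌋ = ⌊44975/706⌋ − ⌊44300/706⌋ = 63 − 62 = 1
n=66: ⌊(67·675+425)/706⌋ − ⌊(66·675+425)/706⌋ = ⌊45650/706⌋ − ⌊44975/706⌋ = 64 − 63 = 1
n=67: ⌊(68·675+425)/706⌋ − ⌊(67·675+425)/706⌋ = ⌊46325/706⌋ − ⌊45650/706⌋ = 65 − 64 = 1
n=68: ⌊(69·675+425)/706⌋ − ⌊(68·675+425)/706⌋ = ⌊47000/706⌋ − ⌊46325/706⌋ = 66 − 65 = 1
n=69: ⌊(70·675+425)/706⌋ − ⌊(69·675+425)/706⌋ = ⌊47675/706⌋ − ⌊47000/706⌋ = 67 − 66 = 1
n=70: ⌊(71·675+425)/706⌋ − ⌊(70·675+425)/706⌋ = ⌊48350/706⌋ − ⌊47675/706⌋ = 68 − 67 = 1
n=71: ⌊(72·675+425)/706⌋ − ⌊(71·675+425)/706⌋ = ⌊49025/706⌋ − ⌊48350/706⌋ = 69 − 68 = 1
n=72: ⌊(73·675+425)/706⌋ − ⌊(72·675+425)/706⌋ = ⌊49700/706⌋ − ⌊49025/706⌋ = 70 − 69 = 1
n=73: ⌊(74·675+425)/706⌋ − ⌊(73·675+425)/706⌋ = ⌊50375/706⌋ − ⌊49700/706⌋ = 71 − 70 = 1
n=74: ⌊(75·675+425)/706⌋ − ⌊(74·675+425)/706⌋ = ⌊51050/706⌋ − ⌊50375/706⌋ = 72 − 71 = 1
n=75: ⌊(76·675+425)/706⌋ − ⌊(75·675+425)/706⌋ = ⌊51725/706⌋ − ⌊51050/706⌋ = 73 − 72 = 1
n=76: ⌊(77·675+425)/706⌋ − ⌊(76·675+425)/706⌋ = ⌊52400/706⌋ − ⌊51725/706⌋ = 74 − 73 = 1
n=77: ⌊(78·675+425)/706⌋ − ⌊(77·675+425)/706⌋ = ⌊53075/706⌋ − ⌊52400/706⌋ = 75 − 74 = 1
n=78: ⌊(79·675+425)/706⌋ − ⌊(78·675+425)/706⌋ = ⌊53750/706⌋ − ⌊53075/706⌋ = 76 − 75 = 1
n=79: ⌊(80·675+425)/706⌋ − ⌊(79·675+425)/706⌋ = ⌊54425/706⌋ − ⌊53750/706⌋ = 77 − 76 = 1
n=80: ⌊(81·675+425)/706⌋ − ⌊(80·675+425)/706⌋ = ⌊55100/706⌋ − ⌊54425/706⌋ = 78 − 77 = 1
n=81: ⌊(82·675+425)/706⌋ − ⌊(81·675+425)/706⌋ = ⌊55775/706⌋ − ⌊55100/706⌋ = 79 − 78 = 1
n=82: ⌊(83·675+425)/706⌋ − ⌊(82·675+425)/706⌋ = ⌊56450/706⌋ − ⌊55775/706⌋ = 79 − 79 = 0
n=83: ⌊(84·675+425)/706⌋ − ⌊(83·675+425)/706⌋ = ⌊57125/706⌋ − ⌊56450/706⌋ = 80 − 79 = 1
n=84: ⌊(85·675+425)/706⌋ − ⌊(84·675+425)/706⌋ = ⌊57800/706⌋ − ⌊57125/706⌋ = 81 − 80 = 1
n=85: ⌊(86·675+425)/706⌋ − ⌊(85·675+425)/706⌋ = ⌊58475/706⌋ − ⌊57800/706⌋ = 82 − 81 = 1
n=86: ⌊(87·675+425)/706⌋ − ⌊(86·675+425)/706⌋ = ⌊59150/706⌋ − ⌊58475/706⌋ = 83 − 82 = 1
n=87: ⌊(88·675+425)/706⌋ − ⌊(87·675+425)/706⌋ = ⌊59825/706⌋ − ⌊59150/706⌋ = 84 − 83 = 1
n=88: ⌊(89·675+425)/706⌋ − ⌊(88·675+425)/706⌋ = ⌊60500/706⌋ − ⌊59825/706⌋ = 85 − 84 = 1
n=89: ⌊(90·675+425)/706⌋ − ⌊(89·675+425)/706⌋ = ⌊61175/706⌋ − ⌊60500/706⌋ = 86 − 85 = 1

111111111111101111111111111111111111011111111111111111111110111111111111111111111101111111


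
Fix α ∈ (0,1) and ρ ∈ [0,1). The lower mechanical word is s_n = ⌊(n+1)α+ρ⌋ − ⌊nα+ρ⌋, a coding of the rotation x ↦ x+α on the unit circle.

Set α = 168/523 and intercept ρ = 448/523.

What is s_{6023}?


0

(n+1)α + ρ = (6024·168 + 448) / 523 = 1012480/523
nα + ρ     = (6023·168 + 448) / 523 = 1012312/523
⌊1012480/523⌋ = 1935,  ⌊1012312/523⌋ = 1935
s_{6023} = 1935 − 1935 = 0


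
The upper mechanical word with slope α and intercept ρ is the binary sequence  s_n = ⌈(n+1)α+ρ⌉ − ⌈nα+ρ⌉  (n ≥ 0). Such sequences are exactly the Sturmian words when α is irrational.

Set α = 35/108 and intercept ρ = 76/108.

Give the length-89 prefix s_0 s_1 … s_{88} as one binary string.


n=0: ⌈(1·35+76)/108⌉ − ⌈(0·35+76)/108⌉ = ⌈111/108⌉ − ⌈76/108⌉ = 2 − 1 = 1
n=1: ⌈(2·35+76)/108⌉ − ⌈(1·35+76)/108⌉ = ⌈146/108⌉ − ⌈111/108⌉ = 2 − 2 = 0
n=2: ⌈(3·35+76)/108⌉ − ⌈(2·35+76)/108⌉ = ⌈181/108⌉ − ⌈146/108⌉ = 2 − 2 = 0
n=3: ⌈(4·35+76)/108⌉ − ⌈(3·35+76)/108⌉ = ⌈216/108⌉ − ⌈181/108⌉ = 2 − 2 = 0
n=4: ⌈(5·35+76)/108⌉ − ⌈(4·35+76)/108⌉ = ⌈251/108⌉ − ⌈216/108⌉ = 3 − 2 = 1
n=5: ⌈(6·35+76)/108⌉ − ⌈(5·35+76)/108⌉ = ⌈286/108⌉ − ⌈251/108⌉ = 3 − 3 = 0
n=6: ⌈(7·35+76)/108⌉ − ⌈(6·35+76)/108⌉ = ⌈321/108⌉ − ⌈286/108⌉ = 3 − 3 = 0
n=7: ⌈(8·35+76)/108⌉ − ⌈(7·35+76)/108⌉ = ⌈356/108⌉ − ⌈321/108⌉ = 4 − 3 = 1
n=8: ⌈(9·35+76)/108⌉ − ⌈(8·35+76)/108⌉ = ⌈391/108⌉ − ⌈356/108⌉ = 4 − 4 = 0
n=9: ⌈(10·35+76)/108⌉ − ⌈(9·35+76)/108⌉ = ⌈426/108⌉ − ⌈391/108⌉ = 4 − 4 = 0
n=10: ⌈(11·35+76)/108⌉ − ⌈(10·35+76)/108⌉ = ⌈461/108⌉ − ⌈426/108⌉ = 5 − 4 = 1
n=11: ⌈(12·35+76)/108⌉ − ⌈(11·35+76)/108⌉ = ⌈496/108⌉ − ⌈461/108⌉ = 5 − 5 = 0
n=12: ⌈(13·35+76)/108⌉ − ⌈(12·35+76)/108⌉ = ⌈531/108⌉ − ⌈496/108⌉ = 5 − 5 = 0
n=13: ⌈(14·35+76)/108⌉ − ⌈(13·35+76)/108⌉ = ⌈566/108⌉ − ⌈531/108⌉ = 6 − 5 = 1
n=14: ⌈(15·35+76)/108⌉ − ⌈(14·35+76)/108⌉ = ⌈601/108⌉ − ⌈566/108⌉ = 6 − 6 = 0
n=15: ⌈(16·35+76)/108⌉ − ⌈(15·35+76)/108⌉ = ⌈636/108⌉ − ⌈601/108⌉ = 6 − 6 = 0
n=16: ⌈(17·35+76)/108⌉ − ⌈(16·35+76)/108⌉ = ⌈671/108⌉ − ⌈636/108⌉ = 7 − 6 = 1
n=17: ⌈(18·35+76)/108⌉ − ⌈(17·35+76)/108⌉ = ⌈706/108⌉ − ⌈671/108⌉ = 7 − 7 = 0
n=18: ⌈(19·35+76)/108⌉ − ⌈(18·35+76)/108⌉ = ⌈741/108⌉ − ⌈706/108⌉ = 7 − 7 = 0
n=19: ⌈(20·35+76)/108⌉ − ⌈(19·35+76)/108⌉ = ⌈776/108⌉ − ⌈741/108⌉ = 8 − 7 = 1
n=20: ⌈(21·35+76)/108⌉ − ⌈(20·35+76)/108⌉ = ⌈811/108⌉ − ⌈776/108⌉ = 8 − 8 = 0
n=21: ⌈(22·35+76)/108⌉ − ⌈(21·35+76)/108⌉ = ⌈846/108⌉ − ⌈811/108⌉ = 8 − 8 = 0
n=22: ⌈(23·35+76)/108⌉ − ⌈(22·35+76)/108⌉ = ⌈881/108⌉ − ⌈846/108⌉ = 9 − 8 = 1
n=23: ⌈(24·35+76)/108⌉ − ⌈(23·35+76)/108⌉ = ⌈916/108⌉ − ⌈881/108⌉ = 9 − 9 = 0
n=24: ⌈(25·35+76)/108⌉ − ⌈(24·35+76)/108⌉ = ⌈951/108⌉ − ⌈916/108⌉ = 9 − 9 = 0
n=25: ⌈(26·35+76)/108⌉ − ⌈(25·35+76)/108⌉ = ⌈986/108⌉ − ⌈951/108⌉ = 10 − 9 = 1
n=26: ⌈(27·35+76)/108⌉ − ⌈(26·35+76)/108⌉ = ⌈1021/108⌉ − ⌈986/108⌉ = 10 − 10 = 0
n=27: ⌈(28·35+76)/108⌉ − ⌈(27·35+76)/108⌉ = ⌈1056/108⌉ − ⌈1021/108⌉ = 10 − 10 = 0
n=28: ⌈(29·35+76)/108⌉ − ⌈(28·35+76)/108⌉ = ⌈1091/108⌉ − ⌈1056/108⌉ = 11 − 10 = 1
n=29: ⌈(30·35+76)/108⌉ − ⌈(29·35+76)/108⌉ = ⌈1126/108⌉ − ⌈1091/108⌉ = 11 − 11 = 0
n=30: ⌈(31·35+76)/108⌉ − ⌈(30·35+76)/108⌉ = ⌈1161/108⌉ − ⌈1126/108⌉ = 11 − 11 = 0
n=31: ⌈(32·35+76)/108⌉ − ⌈(31·35+76)/108⌉ = ⌈1196/108⌉ − ⌈1161/108⌉ = 12 − 11 = 1
n=32: ⌈(33·35+76)/108⌉ − ⌈(32·35+76)/108⌉ = ⌈1231/108⌉ − ⌈1196/108⌉ = 12 − 12 = 0
n=33: ⌈(34·35+76)/108⌉ − ⌈(33·35+76)/108⌉ = ⌈1266/108⌉ − ⌈1231/108⌉ = 12 − 12 = 0
n=34: ⌈(35·35+76)/108⌉ − ⌈(34·35+76)/108⌉ = ⌈1301/108⌉ − ⌈1266/108⌉ = 13 − 12 = 1
n=35: ⌈(36·35+76)/108⌉ − ⌈(35·35+76)/108⌉ = ⌈1336/108⌉ − ⌈1301/108⌉ = 13 − 13 = 0
n=36: ⌈(37·35+76)/108⌉ − ⌈(36·35+76)/108⌉ = ⌈1371/108⌉ − ⌈1336/108⌉ = 13 − 13 = 0
n=37: ⌈(38·35+76)/108⌉ − ⌈(37·35+76)/108⌉ = ⌈1406/108⌉ − ⌈1371/108⌉ = 14 − 13 = 1
n=38: ⌈(39·35+76)/108⌉ − ⌈(38·35+76)/108⌉ = ⌈1441/108⌉ − ⌈1406/108⌉ = 14 − 14 = 0
n=39: ⌈(40·35+76)/108⌉ − ⌈(39·35+76)/108⌉ = ⌈1476/108⌉ − ⌈1441/108⌉ = 14 − 14 = 0
n=40: ⌈(41·35+76)/108⌉ − ⌈(40·35+76)/108⌉ = ⌈1511/108⌉ − ⌈1476/108⌉ = 14 − 14 = 0
n=41: ⌈(42·35+76)/108⌉ − ⌈(41·35+76)/108⌉ = ⌈1546/108⌉ − ⌈1511/108⌉ = 15 − 14 = 1
n=42: ⌈(43·35+76)/108⌉ − ⌈(42·35+76)/108⌉ = ⌈1581/108⌉ − ⌈1546/108⌉ = 15 − 15 = 0
n=43: ⌈(44·35+76)/108⌉ − ⌈(43·35+76)/108⌉ = ⌈1616/108⌉ − ⌈1581/108⌉ = 15 − 15 = 0
n=44: ⌈(45·35+76)/108⌉ − ⌈(44·35+76)/108⌉ = ⌈1651/108⌉ − ⌈1616/108⌉ = 16 − 15 = 1
n=45: ⌈(46·35+76)/108⌉ − ⌈(45·35+76)/108⌉ = ⌈1686/108⌉ − ⌈1651/108⌉ = 16 − 16 = 0
n=46: ⌈(47·35+76)/108⌉ − ⌈(46·35+76)/108⌉ = ⌈1721/108⌉ − ⌈1686/108⌉ = 16 − 16 = 0
n=47: ⌈(48·35+76)/108⌉ − ⌈(47·35+76)/108⌉ = ⌈1756/108⌉ − ⌈1721/108⌉ = 17 − 16 = 1
n=48: ⌈(49·35+76)/108⌉ − ⌈(48·35+76)/108⌉ = ⌈1791/108⌉ − ⌈1756/108⌉ = 17 − 17 = 0
n=49: ⌈(50·35+76)/108⌉ − ⌈(49·35+76)/108⌉ = ⌈1826/108⌉ − ⌈1791/108⌉ = 17 − 17 = 0
n=50: ⌈(51·35+76)/108⌉ − ⌈(50·35+76)/108⌉ = ⌈1861/108⌉ − ⌈1826/108⌉ = 18 − 17 = 1
n=51: ⌈(52·35+76)/108⌉ − ⌈(51·35+76)/108⌉ = ⌈1896/108⌉ − ⌈1861/108⌉ = 18 − 18 = 0
n=52: ⌈(53·35+76)/108⌉ − ⌈(52·35+76)/108⌉ = ⌈1931/108⌉ − ⌈1896/108⌉ = 18 − 18 = 0
n=53: ⌈(54·35+76)/108⌉ − ⌈(53·35+76)/108⌉ = ⌈1966/108⌉ − ⌈1931/108⌉ = 19 − 18 = 1
n=54: ⌈(55·35+76)/108⌉ − ⌈(54·35+76)/108⌉ = ⌈2001/108⌉ − ⌈1966/108⌉ = 19 − 19 = 0
n=55: ⌈(56·35+76)/108⌉ − ⌈(55·35+76)/108⌉ = ⌈2036/108⌉ − ⌈2001/108⌉ = 19 − 19 = 0
n=56: ⌈(57·35+76)/108⌉ − ⌈(56·35+76)/108⌉ = ⌈2071/108⌉ − ⌈2036/108⌉ = 20 − 19 = 1
n=57: ⌈(58·35+76)/108⌉ − ⌈(57·35+76)/108⌉ = ⌈2106/108⌉ − ⌈2071/108⌉ = 20 − 20 = 0
n=58: ⌈(59·35+76)/108⌉ − ⌈(58·35+76)/108⌉ = ⌈2141/108⌉ − ⌈2106/108⌉ = 20 − 20 = 0
n=59: ⌈(60·35+76)/108⌉ − ⌈(59·35+76)/108⌉ = ⌈2176/108⌉ − ⌈2141/108⌉ = 21 − 20 = 1
n=60: ⌈(61·35+76)/108⌉ − ⌈(60·35+76)/108⌉ = ⌈2211/108⌉ − ⌈2176/108⌉ = 21 − 21 = 0
n=61: ⌈(62·35+76)/108⌉ − ⌈(61·35+76)/108⌉ = ⌈2246/108⌉ − ⌈2211/108⌉ = 21 − 21 = 0
n=62: ⌈(63·35+76)/108⌉ − ⌈(62·35+76)/108⌉ = ⌈2281/108⌉ − ⌈2246/108⌉ = 22 − 21 = 1
n=63: ⌈(64·35+76)/108⌉ − ⌈(63·35+76)/108⌉ = ⌈2316/108⌉ − ⌈2281/108⌉ = 22 − 22 = 0
n=64: ⌈(65·35+76)/108⌉ − ⌈(64·35+76)/108⌉ = ⌈2351/108⌉ − ⌈2316/108⌉ = 22 − 22 = 0
n=65: ⌈(66·35+76)/108⌉ − ⌈(65·35+76)/108⌉ = ⌈2386/108⌉ − ⌈2351/108⌉ = 23 − 22 = 1
n=66: ⌈(67·35+76)/108⌉ − ⌈(66·35+76)/108⌉ = ⌈2421/108⌉ − ⌈2386/108⌉ = 23 − 23 = 0
n=67: ⌈(68·35+76)/108⌉ − ⌈(67·35+76)/108⌉ = ⌈2456/108⌉ − ⌈2421/108⌉ = 23 − 23 = 0
n=68: ⌈(69·35+76)/108⌉ − ⌈(68·35+76)/108⌉ = ⌈2491/108⌉ − ⌈2456/108⌉ = 24 − 23 = 1
n=69: ⌈(70·35+76)/108⌉ − ⌈(69·35+76)/108⌉ = ⌈2526/108⌉ − ⌈2491/108⌉ = 24 − 24 = 0
n=70: ⌈(71·35+76)/108⌉ − ⌈(70·35+76)/108⌉ = ⌈2561/108⌉ − ⌈2526/108⌉ = 24 − 24 = 0
n=71: ⌈(72·35+76)/108⌉ − ⌈(71·35+76)/108⌉ = ⌈2596/108⌉ − ⌈2561/108⌉ = 25 − 24 = 1
n=72: ⌈(73·35+76)/108⌉ − ⌈(72·35+76)/108⌉ = ⌈2631/108⌉ − ⌈2596/108⌉ = 25 − 25 = 0
n=73: ⌈(74·35+76)/108⌉ − ⌈(73·35+76)/108⌉ = ⌈2666/108⌉ − ⌈2631/108⌉ = 25 − 25 = 0
n=74: ⌈(75·35+76)/108⌉ − ⌈(74·35+76)/108⌉ = ⌈2701/108⌉ − ⌈2666/108⌉ = 26 − 25 = 1
n=75: ⌈(76·35+76)/108⌉ − ⌈(75·35+76)/108⌉ = ⌈2736/108⌉ − ⌈2701/108⌉ = 26 − 26 = 0
n=76: ⌈(77·35+76)/108⌉ − ⌈(76·35+76)/108⌉ = ⌈2771/108⌉ − ⌈2736/108⌉ = 26 − 26 = 0
n=77: ⌈(78·35+76)/108⌉ − ⌈(77·35+76)/108⌉ = ⌈2806/108⌉ − ⌈2771/108⌉ = 26 − 26 = 0
n=78: ⌈(79·35+76)/108⌉ − ⌈(78·35+76)/108⌉ = ⌈2841/108⌉ − ⌈2806/108⌉ = 27 − 26 = 1
n=79: ⌈(80·35+76)/108⌉ − ⌈(79·35+76)/108⌉ = ⌈2876/108⌉ − ⌈2841/108⌉ = 27 − 27 = 0
n=80: ⌈(81·35+76)/108⌉ − ⌈(80·35+76)/108⌉ = ⌈2911/108⌉ − ⌈2876/108⌉ = 27 − 27 = 0
n=81: ⌈(82·35+76)/108⌉ − ⌈(81·35+76)/108⌉ = ⌈2946/108⌉ − ⌈2911/108⌉ = 28 − 27 = 1
n=82: ⌈(83·35+76)/108⌉ − ⌈(82·35+76)/108⌉ = ⌈2981/108⌉ − ⌈2946/108⌉ = 28 − 28 = 0
n=83: ⌈(84·35+76)/108⌉ − ⌈(83·35+76)/108⌉ = ⌈3016/108⌉ − ⌈2981/108⌉ = 28 − 28 = 0
n=84: ⌈(85·35+76)/108⌉ − ⌈(84·35+76)/108⌉ = ⌈3051/108⌉ − ⌈3016/108⌉ = 29 − 28 = 1
n=85: ⌈(86·35+76)/108⌉ − ⌈(85·35+76)/108⌉ = ⌈3086/108⌉ − ⌈3051/108⌉ = 29 − 29 = 0
n=86: ⌈(87·35+76)/108⌉ − ⌈(86·35+76)/108⌉ = ⌈3121/108⌉ − ⌈3086/108⌉ = 29 − 29 = 0
n=87: ⌈(88·35+76)/108⌉ − ⌈(87·35+76)/108⌉ = ⌈3156/108⌉ − ⌈3121/108⌉ = 30 − 29 = 1
n=88: ⌈(89·35+76)/108⌉ − ⌈(88·35+76)/108⌉ = ⌈3191/108⌉ − ⌈3156/108⌉ = 30 − 30 = 0

10001001001001001001001001001001001001000100100100100100100100100100100100100010010010010


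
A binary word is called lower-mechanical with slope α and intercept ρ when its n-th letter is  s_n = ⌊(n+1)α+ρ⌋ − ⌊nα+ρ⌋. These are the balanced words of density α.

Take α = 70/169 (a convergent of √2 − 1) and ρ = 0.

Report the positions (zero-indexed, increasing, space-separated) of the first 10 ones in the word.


2 4 7 9 12 14 16 19 21 24

n=0: ⌊70/169⌋−⌊0/169⌋ = 0−0 = 0
n=1: ⌊140/169⌋−⌊70/169⌋ = 0−0 = 0
n=2: ⌊210/169⌋−⌊140/169⌋ = 1−0 = 1  ← one
n=3: ⌊280/169⌋−⌊210/169⌋ = 1−1 = 0
n=4: ⌊350/169⌋−⌊280/169⌋ = 2−1 = 1  ← one
n=5: ⌊420/169⌋−⌊350/169⌋ = 2−2 = 0
n=6: ⌊490/169⌋−⌊420/169⌋ = 2−2 = 0
n=7: ⌊560/169⌋−⌊490/169⌋ = 3−2 = 1  ← one
n=8: ⌊630/169⌋−⌊560/169⌋ = 3−3 = 0
n=9: ⌊700/169⌋−⌊630/169⌋ = 4−3 = 1  ← one
n=10: ⌊770/169⌋−⌊700/169⌋ = 4−4 = 0
n=11: ⌊840/169⌋−⌊770/169⌋ = 4−4 = 0
n=12: ⌊910/169⌋−⌊840/169⌋ = 5−4 = 1  ← one
n=13: ⌊980/169⌋−⌊910/169⌋ = 5−5 = 0
n=14: ⌊1050/169⌋−⌊980/169⌋ = 6−5 = 1  ← one
n=15: ⌊1120/169⌋−⌊1050/169⌋ = 6−6 = 0
n=16: ⌊1190/169⌋−⌊1120/169⌋ = 7−6 = 1  ← one
n=17: ⌊1260/169⌋−⌊1190/169⌋ = 7−7 = 0
n=18: ⌊1330/169⌋−⌊1260/169⌋ = 7−7 = 0
n=19: ⌊1400/169⌋−⌊1330/169⌋ = 8−7 = 1  ← one
n=20: ⌊1470/169⌋−⌊1400/169⌋ = 8−8 = 0
n=21: ⌊1540/169⌋−⌊1470/169⌋ = 9−8 = 1  ← one
n=22: ⌊1610/169⌋−⌊1540/169⌋ = 9−9 = 0
n=23: ⌊1680/169⌋−⌊1610/169⌋ = 9−9 = 0
n=24: ⌊1750/169⌋−⌊1680/169⌋ = 10−9 = 1  ← one
positions of the first 10 ones: 2 4 7 9 12 14 16 19 21 24


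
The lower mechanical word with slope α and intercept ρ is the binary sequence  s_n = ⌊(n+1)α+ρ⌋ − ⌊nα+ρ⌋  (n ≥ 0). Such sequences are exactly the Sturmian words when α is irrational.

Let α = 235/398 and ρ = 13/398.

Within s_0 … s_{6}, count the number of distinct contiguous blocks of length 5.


t_n = ⌊(n·235+13)/398⌋ for n = 0 … 7:
  n=0…7: ⌊13/398⌋=0 ⌊248/398⌋=0 ⌊483/398⌋=1 ⌊718/398⌋=1 ⌊953/398⌋=2 ⌊1188/398⌋=2 ⌊1423/398⌋=3 ⌊1658/398⌋=4
s_n = t_(n+1) − t_n for n = 0 … 6 gives
prefix = 0101011
slide a length-5 window over [0..4] … [2..6] (3 windows); first occurrence of each distinct factor:
  [  0..  4] 01010
  [  1..  5] 10101
  [  2..  6] 01011
distinct factors: {01010, 01011, 10101}
count = 3  (Sturmian bound for length 5 is 6)

3


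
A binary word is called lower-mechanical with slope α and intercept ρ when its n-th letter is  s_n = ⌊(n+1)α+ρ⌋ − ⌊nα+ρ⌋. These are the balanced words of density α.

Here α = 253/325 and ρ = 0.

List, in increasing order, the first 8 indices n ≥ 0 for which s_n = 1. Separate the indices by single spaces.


n=0: ⌊253/325⌋−⌊0/325⌋ = 0−0 = 0
n=1: ⌊506/325⌋−⌊253/325⌋ = 1−0 = 1  ← one
n=2: ⌊759/325⌋−⌊506/325⌋ = 2−1 = 1  ← one
n=3: ⌊1012/325⌋−⌊759/325⌋ = 3−2 = 1  ← one
n=4: ⌊1265/325⌋−⌊1012/325⌋ = 3−3 = 0
n=5: ⌊1518/325⌋−⌊1265/325⌋ = 4−3 = 1  ← one
n=6: ⌊1771/325⌋−⌊1518/325⌋ = 5−4 = 1  ← one
n=7: ⌊2024/325⌋−⌊1771/325⌋ = 6−5 = 1  ← one
n=8: ⌊2277/325⌋−⌊2024/325⌋ = 7−6 = 1  ← one
n=9: ⌊2530/325⌋−⌊2277/325⌋ = 7−7 = 0
n=10: ⌊2783/325⌋−⌊2530/325⌋ = 8−7 = 1  ← one
positions of the first 8 ones: 1 2 3 5 6 7 8 10

1 2 3 5 6 7 8 10


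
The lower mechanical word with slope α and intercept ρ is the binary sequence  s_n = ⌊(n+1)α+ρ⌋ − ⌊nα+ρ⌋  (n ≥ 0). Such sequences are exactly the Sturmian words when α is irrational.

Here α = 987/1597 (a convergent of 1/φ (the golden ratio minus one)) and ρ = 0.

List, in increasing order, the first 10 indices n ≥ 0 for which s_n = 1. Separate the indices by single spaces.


1 3 4 6 8 9 11 12 14 16

n=0: ⌊987/1597⌋−⌊0/1597⌋ = 0−0 = 0
n=1: ⌊1974/1597⌋−⌊987/1597⌋ = 1−0 = 1  ← one
n=2: ⌊2961/1597⌋−⌊1974/1597⌋ = 1−1 = 0
n=3: ⌊3948/1597⌋−⌊2961/1597⌋ = 2−1 = 1  ← one
n=4: ⌊4935/1597⌋−⌊3948/1597⌋ = 3−2 = 1  ← one
n=5: ⌊5922/1597⌋−⌊4935/1597⌋ = 3−3 = 0
n=6: ⌊6909/1597⌋−⌊5922/1597⌋ = 4−3 = 1  ← one
n=7: ⌊7896/1597⌋−⌊6909/1597⌋ = 4−4 = 0
n=8: ⌊8883/1597⌋−⌊7896/1597⌋ = 5−4 = 1  ← one
n=9: ⌊9870/1597⌋−⌊8883/1597⌋ = 6−5 = 1  ← one
n=10: ⌊10857/1597⌋−⌊9870/1597⌋ = 6−6 = 0
n=11: ⌊11844/1597⌋−⌊10857/1597⌋ = 7−6 = 1  ← one
n=12: ⌊12831/1597⌋−⌊11844/1597⌋ = 8−7 = 1  ← one
n=13: ⌊13818/1597⌋−⌊12831/1597⌋ = 8−8 = 0
n=14: ⌊14805/1597⌋−⌊13818/1597⌋ = 9−8 = 1  ← one
n=15: ⌊15792/1597⌋−⌊14805/1597⌋ = 9−9 = 0
n=16: ⌊16779/1597⌋−⌊15792/1597⌋ = 10−9 = 1  ← one
positions of the first 10 ones: 1 3 4 6 8 9 11 12 14 16
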